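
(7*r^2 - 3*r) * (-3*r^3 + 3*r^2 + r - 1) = -21*r^5 + 30*r^4 - 2*r^3 - 10*r^2 + 3*r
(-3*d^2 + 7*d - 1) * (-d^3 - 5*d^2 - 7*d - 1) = 3*d^5 + 8*d^4 - 13*d^3 - 41*d^2 + 1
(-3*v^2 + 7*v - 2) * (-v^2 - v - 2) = 3*v^4 - 4*v^3 + v^2 - 12*v + 4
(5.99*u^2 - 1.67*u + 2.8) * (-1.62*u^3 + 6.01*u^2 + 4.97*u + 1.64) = -9.7038*u^5 + 38.7053*u^4 + 15.1976*u^3 + 18.3517*u^2 + 11.1772*u + 4.592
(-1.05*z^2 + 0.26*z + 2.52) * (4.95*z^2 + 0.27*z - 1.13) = -5.1975*z^4 + 1.0035*z^3 + 13.7307*z^2 + 0.3866*z - 2.8476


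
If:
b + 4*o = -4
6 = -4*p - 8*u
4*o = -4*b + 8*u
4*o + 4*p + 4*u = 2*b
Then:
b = -16/9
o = -5/9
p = 5/6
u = -7/6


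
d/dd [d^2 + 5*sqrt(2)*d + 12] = 2*d + 5*sqrt(2)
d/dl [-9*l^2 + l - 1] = 1 - 18*l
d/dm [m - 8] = 1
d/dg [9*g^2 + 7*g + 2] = 18*g + 7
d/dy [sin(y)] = cos(y)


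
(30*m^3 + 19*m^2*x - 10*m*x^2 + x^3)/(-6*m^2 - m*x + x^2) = (-30*m^3 - 19*m^2*x + 10*m*x^2 - x^3)/(6*m^2 + m*x - x^2)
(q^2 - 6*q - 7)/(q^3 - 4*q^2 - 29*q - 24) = (q - 7)/(q^2 - 5*q - 24)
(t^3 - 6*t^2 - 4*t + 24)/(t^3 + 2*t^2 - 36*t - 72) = (t - 2)/(t + 6)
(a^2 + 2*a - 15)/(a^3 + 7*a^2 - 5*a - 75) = 1/(a + 5)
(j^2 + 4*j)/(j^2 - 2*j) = (j + 4)/(j - 2)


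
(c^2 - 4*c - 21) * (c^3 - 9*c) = c^5 - 4*c^4 - 30*c^3 + 36*c^2 + 189*c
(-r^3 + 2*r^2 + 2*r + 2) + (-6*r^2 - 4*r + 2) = -r^3 - 4*r^2 - 2*r + 4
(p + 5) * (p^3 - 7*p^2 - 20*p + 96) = p^4 - 2*p^3 - 55*p^2 - 4*p + 480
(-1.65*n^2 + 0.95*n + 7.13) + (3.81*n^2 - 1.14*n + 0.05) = 2.16*n^2 - 0.19*n + 7.18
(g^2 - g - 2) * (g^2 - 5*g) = g^4 - 6*g^3 + 3*g^2 + 10*g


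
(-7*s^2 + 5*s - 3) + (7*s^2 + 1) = 5*s - 2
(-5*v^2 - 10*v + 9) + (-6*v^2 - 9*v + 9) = -11*v^2 - 19*v + 18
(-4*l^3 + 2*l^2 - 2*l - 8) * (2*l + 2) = -8*l^4 - 4*l^3 - 20*l - 16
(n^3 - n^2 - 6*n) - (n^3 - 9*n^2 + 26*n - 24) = 8*n^2 - 32*n + 24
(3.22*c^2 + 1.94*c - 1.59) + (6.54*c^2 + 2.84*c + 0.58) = 9.76*c^2 + 4.78*c - 1.01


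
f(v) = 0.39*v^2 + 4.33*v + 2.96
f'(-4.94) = 0.48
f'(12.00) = 13.69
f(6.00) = 42.98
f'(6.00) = 9.01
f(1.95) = 12.89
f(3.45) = 22.54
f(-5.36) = -9.04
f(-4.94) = -8.91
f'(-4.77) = 0.61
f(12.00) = 111.08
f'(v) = 0.78*v + 4.33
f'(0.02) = 4.35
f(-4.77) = -8.82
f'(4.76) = 8.04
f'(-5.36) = 0.15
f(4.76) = 32.41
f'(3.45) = 7.02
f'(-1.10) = 3.47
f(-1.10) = -1.33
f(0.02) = 3.05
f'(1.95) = 5.85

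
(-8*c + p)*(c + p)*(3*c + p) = -24*c^3 - 29*c^2*p - 4*c*p^2 + p^3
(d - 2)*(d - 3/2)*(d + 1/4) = d^3 - 13*d^2/4 + 17*d/8 + 3/4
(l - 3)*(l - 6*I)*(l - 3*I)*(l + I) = l^4 - 3*l^3 - 8*I*l^3 - 9*l^2 + 24*I*l^2 + 27*l - 18*I*l + 54*I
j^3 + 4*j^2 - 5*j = j*(j - 1)*(j + 5)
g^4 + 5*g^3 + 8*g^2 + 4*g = g*(g + 1)*(g + 2)^2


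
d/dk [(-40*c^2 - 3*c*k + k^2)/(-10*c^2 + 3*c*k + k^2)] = 6*c/(4*c^2 - 4*c*k + k^2)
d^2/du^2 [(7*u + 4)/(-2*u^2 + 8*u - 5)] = 4*(-8*(u - 2)^2*(7*u + 4) + 3*(7*u - 8)*(2*u^2 - 8*u + 5))/(2*u^2 - 8*u + 5)^3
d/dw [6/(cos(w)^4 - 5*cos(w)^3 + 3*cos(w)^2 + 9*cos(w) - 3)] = 6*(4*cos(w)^3 - 15*cos(w)^2 + 6*cos(w) + 9)*sin(w)/(cos(w)^4 - 5*cos(w)^3 + 3*cos(w)^2 + 9*cos(w) - 3)^2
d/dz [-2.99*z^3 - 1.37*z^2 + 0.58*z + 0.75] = -8.97*z^2 - 2.74*z + 0.58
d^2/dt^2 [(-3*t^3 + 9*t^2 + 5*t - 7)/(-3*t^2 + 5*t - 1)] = 6*(-38*t^3 + 75*t^2 - 87*t + 40)/(27*t^6 - 135*t^5 + 252*t^4 - 215*t^3 + 84*t^2 - 15*t + 1)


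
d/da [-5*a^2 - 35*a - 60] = -10*a - 35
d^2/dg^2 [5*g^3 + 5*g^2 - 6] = 30*g + 10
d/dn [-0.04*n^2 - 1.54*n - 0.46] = -0.08*n - 1.54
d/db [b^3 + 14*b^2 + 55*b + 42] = 3*b^2 + 28*b + 55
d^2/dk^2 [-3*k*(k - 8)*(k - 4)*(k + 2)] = -36*k^2 + 180*k - 48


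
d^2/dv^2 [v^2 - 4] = 2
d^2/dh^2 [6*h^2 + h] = 12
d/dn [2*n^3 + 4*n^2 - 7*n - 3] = 6*n^2 + 8*n - 7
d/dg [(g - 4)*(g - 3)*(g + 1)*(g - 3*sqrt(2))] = 4*g^3 - 18*g^2 - 9*sqrt(2)*g^2 + 10*g + 36*sqrt(2)*g - 15*sqrt(2) + 12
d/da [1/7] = 0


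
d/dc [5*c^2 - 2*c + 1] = 10*c - 2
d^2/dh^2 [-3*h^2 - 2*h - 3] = -6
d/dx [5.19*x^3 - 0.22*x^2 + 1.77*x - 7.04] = 15.57*x^2 - 0.44*x + 1.77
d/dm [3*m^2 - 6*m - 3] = 6*m - 6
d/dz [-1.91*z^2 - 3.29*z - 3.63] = -3.82*z - 3.29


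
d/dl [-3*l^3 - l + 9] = -9*l^2 - 1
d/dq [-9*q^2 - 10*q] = -18*q - 10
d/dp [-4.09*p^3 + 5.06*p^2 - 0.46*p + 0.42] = -12.27*p^2 + 10.12*p - 0.46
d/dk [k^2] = 2*k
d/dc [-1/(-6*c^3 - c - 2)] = (-18*c^2 - 1)/(6*c^3 + c + 2)^2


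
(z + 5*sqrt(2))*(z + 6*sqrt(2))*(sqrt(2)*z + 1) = sqrt(2)*z^3 + 23*z^2 + 71*sqrt(2)*z + 60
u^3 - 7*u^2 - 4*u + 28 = (u - 7)*(u - 2)*(u + 2)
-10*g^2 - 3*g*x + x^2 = (-5*g + x)*(2*g + x)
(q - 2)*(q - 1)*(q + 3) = q^3 - 7*q + 6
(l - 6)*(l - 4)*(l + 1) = l^3 - 9*l^2 + 14*l + 24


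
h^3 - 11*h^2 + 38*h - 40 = (h - 5)*(h - 4)*(h - 2)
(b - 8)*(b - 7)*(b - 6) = b^3 - 21*b^2 + 146*b - 336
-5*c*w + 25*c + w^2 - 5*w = (-5*c + w)*(w - 5)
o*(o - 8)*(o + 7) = o^3 - o^2 - 56*o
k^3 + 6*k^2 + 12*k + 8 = (k + 2)^3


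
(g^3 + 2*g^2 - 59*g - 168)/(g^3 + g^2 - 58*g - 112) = (g + 3)/(g + 2)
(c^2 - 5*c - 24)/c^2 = 1 - 5/c - 24/c^2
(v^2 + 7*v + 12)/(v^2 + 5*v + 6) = (v + 4)/(v + 2)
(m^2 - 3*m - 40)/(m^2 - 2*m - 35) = (m - 8)/(m - 7)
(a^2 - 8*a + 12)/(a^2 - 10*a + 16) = (a - 6)/(a - 8)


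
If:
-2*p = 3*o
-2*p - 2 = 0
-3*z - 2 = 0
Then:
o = 2/3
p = -1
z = -2/3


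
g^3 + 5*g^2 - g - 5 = (g - 1)*(g + 1)*(g + 5)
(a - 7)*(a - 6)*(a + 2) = a^3 - 11*a^2 + 16*a + 84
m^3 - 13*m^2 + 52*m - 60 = (m - 6)*(m - 5)*(m - 2)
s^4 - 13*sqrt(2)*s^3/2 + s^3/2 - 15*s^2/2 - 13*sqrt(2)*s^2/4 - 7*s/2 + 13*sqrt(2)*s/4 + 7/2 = (s - 1/2)*(s + 1)*(s - 7*sqrt(2))*(s + sqrt(2)/2)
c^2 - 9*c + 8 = (c - 8)*(c - 1)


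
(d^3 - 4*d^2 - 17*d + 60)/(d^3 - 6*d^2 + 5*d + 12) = (d^2 - d - 20)/(d^2 - 3*d - 4)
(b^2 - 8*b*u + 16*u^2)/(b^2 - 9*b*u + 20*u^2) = (-b + 4*u)/(-b + 5*u)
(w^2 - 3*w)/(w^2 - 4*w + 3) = w/(w - 1)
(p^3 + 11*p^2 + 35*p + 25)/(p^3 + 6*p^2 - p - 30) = (p^2 + 6*p + 5)/(p^2 + p - 6)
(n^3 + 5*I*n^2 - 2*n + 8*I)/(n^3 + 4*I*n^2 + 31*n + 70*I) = (n^2 + 3*I*n + 4)/(n^2 + 2*I*n + 35)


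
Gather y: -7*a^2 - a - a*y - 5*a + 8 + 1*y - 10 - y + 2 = -7*a^2 - a*y - 6*a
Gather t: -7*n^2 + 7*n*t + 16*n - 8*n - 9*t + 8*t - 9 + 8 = -7*n^2 + 8*n + t*(7*n - 1) - 1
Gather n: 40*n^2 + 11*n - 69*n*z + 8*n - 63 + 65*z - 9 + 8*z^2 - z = 40*n^2 + n*(19 - 69*z) + 8*z^2 + 64*z - 72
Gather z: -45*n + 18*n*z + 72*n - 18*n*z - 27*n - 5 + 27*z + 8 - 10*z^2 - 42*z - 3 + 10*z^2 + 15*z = 0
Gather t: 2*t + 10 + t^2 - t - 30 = t^2 + t - 20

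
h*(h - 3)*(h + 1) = h^3 - 2*h^2 - 3*h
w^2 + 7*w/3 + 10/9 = (w + 2/3)*(w + 5/3)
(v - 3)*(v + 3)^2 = v^3 + 3*v^2 - 9*v - 27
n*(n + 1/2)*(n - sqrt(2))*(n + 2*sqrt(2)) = n^4 + n^3/2 + sqrt(2)*n^3 - 4*n^2 + sqrt(2)*n^2/2 - 2*n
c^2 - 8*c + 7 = (c - 7)*(c - 1)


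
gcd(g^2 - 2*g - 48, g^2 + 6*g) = g + 6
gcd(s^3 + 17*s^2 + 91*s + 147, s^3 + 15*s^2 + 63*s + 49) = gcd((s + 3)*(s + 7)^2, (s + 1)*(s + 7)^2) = s^2 + 14*s + 49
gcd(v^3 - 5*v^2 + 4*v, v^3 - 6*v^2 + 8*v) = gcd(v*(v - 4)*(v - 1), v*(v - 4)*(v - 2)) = v^2 - 4*v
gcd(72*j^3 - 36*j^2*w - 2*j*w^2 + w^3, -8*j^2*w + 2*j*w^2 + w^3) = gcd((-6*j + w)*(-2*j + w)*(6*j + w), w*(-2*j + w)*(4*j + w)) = -2*j + w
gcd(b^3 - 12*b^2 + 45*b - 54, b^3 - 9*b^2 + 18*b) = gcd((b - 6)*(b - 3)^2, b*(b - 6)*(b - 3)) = b^2 - 9*b + 18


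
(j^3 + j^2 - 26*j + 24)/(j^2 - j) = j + 2 - 24/j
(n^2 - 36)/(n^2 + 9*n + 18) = (n - 6)/(n + 3)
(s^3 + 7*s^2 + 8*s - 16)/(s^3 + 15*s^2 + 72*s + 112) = (s - 1)/(s + 7)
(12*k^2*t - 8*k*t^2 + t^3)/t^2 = 12*k^2/t - 8*k + t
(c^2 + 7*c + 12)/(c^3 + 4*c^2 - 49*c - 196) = (c + 3)/(c^2 - 49)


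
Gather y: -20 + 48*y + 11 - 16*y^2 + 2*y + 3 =-16*y^2 + 50*y - 6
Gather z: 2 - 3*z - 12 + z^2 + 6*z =z^2 + 3*z - 10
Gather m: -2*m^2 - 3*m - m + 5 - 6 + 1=-2*m^2 - 4*m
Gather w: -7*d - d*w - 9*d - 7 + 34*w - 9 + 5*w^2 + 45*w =-16*d + 5*w^2 + w*(79 - d) - 16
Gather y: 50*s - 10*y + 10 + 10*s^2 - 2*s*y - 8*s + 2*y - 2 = 10*s^2 + 42*s + y*(-2*s - 8) + 8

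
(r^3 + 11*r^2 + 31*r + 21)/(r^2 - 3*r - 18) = (r^2 + 8*r + 7)/(r - 6)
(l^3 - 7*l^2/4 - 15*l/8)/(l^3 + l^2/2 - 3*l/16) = 2*(2*l - 5)/(4*l - 1)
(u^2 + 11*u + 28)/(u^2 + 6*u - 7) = (u + 4)/(u - 1)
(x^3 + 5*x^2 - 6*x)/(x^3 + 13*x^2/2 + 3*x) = 2*(x - 1)/(2*x + 1)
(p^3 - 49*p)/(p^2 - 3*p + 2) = p*(p^2 - 49)/(p^2 - 3*p + 2)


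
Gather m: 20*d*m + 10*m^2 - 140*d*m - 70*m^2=-120*d*m - 60*m^2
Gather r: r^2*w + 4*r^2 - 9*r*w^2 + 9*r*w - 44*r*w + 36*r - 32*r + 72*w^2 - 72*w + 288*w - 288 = r^2*(w + 4) + r*(-9*w^2 - 35*w + 4) + 72*w^2 + 216*w - 288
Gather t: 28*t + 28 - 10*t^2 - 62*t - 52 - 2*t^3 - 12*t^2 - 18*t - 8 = -2*t^3 - 22*t^2 - 52*t - 32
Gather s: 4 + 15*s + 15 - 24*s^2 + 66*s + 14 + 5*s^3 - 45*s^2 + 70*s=5*s^3 - 69*s^2 + 151*s + 33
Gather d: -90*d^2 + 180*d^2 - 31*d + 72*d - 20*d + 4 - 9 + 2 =90*d^2 + 21*d - 3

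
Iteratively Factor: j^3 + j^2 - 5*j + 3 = (j - 1)*(j^2 + 2*j - 3) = (j - 1)*(j + 3)*(j - 1)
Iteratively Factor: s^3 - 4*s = (s - 2)*(s^2 + 2*s) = s*(s - 2)*(s + 2)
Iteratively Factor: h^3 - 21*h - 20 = (h - 5)*(h^2 + 5*h + 4) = (h - 5)*(h + 1)*(h + 4)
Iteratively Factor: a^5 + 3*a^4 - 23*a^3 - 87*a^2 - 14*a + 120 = (a + 4)*(a^4 - a^3 - 19*a^2 - 11*a + 30) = (a + 2)*(a + 4)*(a^3 - 3*a^2 - 13*a + 15) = (a - 5)*(a + 2)*(a + 4)*(a^2 + 2*a - 3) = (a - 5)*(a + 2)*(a + 3)*(a + 4)*(a - 1)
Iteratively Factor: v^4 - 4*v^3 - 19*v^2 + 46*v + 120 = (v + 3)*(v^3 - 7*v^2 + 2*v + 40) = (v + 2)*(v + 3)*(v^2 - 9*v + 20) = (v - 5)*(v + 2)*(v + 3)*(v - 4)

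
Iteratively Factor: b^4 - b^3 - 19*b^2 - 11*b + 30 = (b + 2)*(b^3 - 3*b^2 - 13*b + 15) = (b - 1)*(b + 2)*(b^2 - 2*b - 15) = (b - 5)*(b - 1)*(b + 2)*(b + 3)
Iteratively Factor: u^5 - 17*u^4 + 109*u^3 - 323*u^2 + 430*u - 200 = (u - 5)*(u^4 - 12*u^3 + 49*u^2 - 78*u + 40) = (u - 5)*(u - 2)*(u^3 - 10*u^2 + 29*u - 20) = (u - 5)*(u - 4)*(u - 2)*(u^2 - 6*u + 5) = (u - 5)*(u - 4)*(u - 2)*(u - 1)*(u - 5)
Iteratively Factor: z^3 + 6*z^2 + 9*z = (z + 3)*(z^2 + 3*z) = z*(z + 3)*(z + 3)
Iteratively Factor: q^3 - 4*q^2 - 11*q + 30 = (q + 3)*(q^2 - 7*q + 10) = (q - 5)*(q + 3)*(q - 2)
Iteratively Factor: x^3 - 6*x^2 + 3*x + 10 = (x + 1)*(x^2 - 7*x + 10) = (x - 5)*(x + 1)*(x - 2)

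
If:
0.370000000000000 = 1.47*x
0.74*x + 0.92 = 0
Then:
No Solution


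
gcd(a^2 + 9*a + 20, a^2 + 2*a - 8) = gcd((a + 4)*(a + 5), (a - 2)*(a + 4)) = a + 4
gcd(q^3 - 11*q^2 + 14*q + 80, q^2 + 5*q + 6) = q + 2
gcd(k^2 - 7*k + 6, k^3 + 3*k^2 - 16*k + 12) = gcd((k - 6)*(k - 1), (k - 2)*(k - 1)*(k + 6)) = k - 1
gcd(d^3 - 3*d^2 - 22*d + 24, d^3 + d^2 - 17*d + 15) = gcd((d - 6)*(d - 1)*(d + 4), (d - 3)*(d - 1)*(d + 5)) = d - 1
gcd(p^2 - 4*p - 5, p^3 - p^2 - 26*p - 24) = p + 1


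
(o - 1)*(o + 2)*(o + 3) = o^3 + 4*o^2 + o - 6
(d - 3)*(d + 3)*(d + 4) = d^3 + 4*d^2 - 9*d - 36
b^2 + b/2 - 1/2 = (b - 1/2)*(b + 1)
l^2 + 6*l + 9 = (l + 3)^2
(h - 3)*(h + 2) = h^2 - h - 6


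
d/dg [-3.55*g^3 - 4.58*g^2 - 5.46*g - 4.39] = -10.65*g^2 - 9.16*g - 5.46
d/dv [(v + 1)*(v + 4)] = 2*v + 5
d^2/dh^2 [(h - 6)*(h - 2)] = 2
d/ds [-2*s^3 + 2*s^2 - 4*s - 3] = -6*s^2 + 4*s - 4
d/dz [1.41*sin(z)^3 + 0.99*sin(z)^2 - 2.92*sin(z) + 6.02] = (4.23*sin(z)^2 + 1.98*sin(z) - 2.92)*cos(z)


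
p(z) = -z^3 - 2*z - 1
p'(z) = -3*z^2 - 2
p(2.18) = -15.72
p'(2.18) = -16.26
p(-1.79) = 8.32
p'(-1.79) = -11.61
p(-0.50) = 0.12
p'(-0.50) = -2.75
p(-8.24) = 574.96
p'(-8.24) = -205.69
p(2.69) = -25.85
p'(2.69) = -23.71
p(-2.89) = 28.92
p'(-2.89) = -27.06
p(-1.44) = 4.87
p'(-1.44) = -8.22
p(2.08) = -14.16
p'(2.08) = -14.98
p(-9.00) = 746.00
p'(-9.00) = -245.00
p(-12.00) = 1751.00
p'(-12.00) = -434.00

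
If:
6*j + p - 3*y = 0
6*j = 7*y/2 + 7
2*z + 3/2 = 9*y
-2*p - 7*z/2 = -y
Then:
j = 2471/1320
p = -1673/220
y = 133/110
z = 258/55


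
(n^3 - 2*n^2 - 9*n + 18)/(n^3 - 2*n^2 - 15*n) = (n^2 - 5*n + 6)/(n*(n - 5))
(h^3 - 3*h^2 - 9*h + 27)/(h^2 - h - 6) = (h^2 - 9)/(h + 2)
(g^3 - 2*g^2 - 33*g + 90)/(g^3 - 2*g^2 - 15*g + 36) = (g^2 + g - 30)/(g^2 + g - 12)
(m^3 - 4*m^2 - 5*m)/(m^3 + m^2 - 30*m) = (m + 1)/(m + 6)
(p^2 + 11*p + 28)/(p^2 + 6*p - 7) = (p + 4)/(p - 1)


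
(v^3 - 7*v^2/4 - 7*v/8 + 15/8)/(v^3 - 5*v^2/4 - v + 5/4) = (v - 3/2)/(v - 1)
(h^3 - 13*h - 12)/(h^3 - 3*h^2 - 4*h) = (h + 3)/h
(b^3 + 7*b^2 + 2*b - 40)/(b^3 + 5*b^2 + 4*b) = (b^2 + 3*b - 10)/(b*(b + 1))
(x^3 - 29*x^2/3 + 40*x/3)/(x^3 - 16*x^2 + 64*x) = (x - 5/3)/(x - 8)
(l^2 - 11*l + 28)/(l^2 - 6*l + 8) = (l - 7)/(l - 2)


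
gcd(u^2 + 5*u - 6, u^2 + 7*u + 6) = u + 6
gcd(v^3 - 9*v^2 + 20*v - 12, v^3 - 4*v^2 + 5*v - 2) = v^2 - 3*v + 2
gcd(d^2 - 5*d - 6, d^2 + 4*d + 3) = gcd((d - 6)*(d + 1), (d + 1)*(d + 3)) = d + 1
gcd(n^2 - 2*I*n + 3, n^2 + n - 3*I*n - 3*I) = n - 3*I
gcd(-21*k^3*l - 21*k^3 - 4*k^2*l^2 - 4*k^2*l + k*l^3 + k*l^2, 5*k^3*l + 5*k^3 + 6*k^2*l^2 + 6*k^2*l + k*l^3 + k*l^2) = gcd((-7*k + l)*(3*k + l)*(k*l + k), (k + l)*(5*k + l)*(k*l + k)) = k*l + k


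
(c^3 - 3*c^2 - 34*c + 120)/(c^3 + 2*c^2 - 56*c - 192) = (c^2 - 9*c + 20)/(c^2 - 4*c - 32)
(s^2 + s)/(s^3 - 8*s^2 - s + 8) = s/(s^2 - 9*s + 8)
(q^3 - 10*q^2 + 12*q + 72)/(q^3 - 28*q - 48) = (q - 6)/(q + 4)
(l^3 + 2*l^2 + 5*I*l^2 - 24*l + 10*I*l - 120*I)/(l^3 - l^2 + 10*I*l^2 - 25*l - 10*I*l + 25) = (l^2 + 2*l - 24)/(l^2 + l*(-1 + 5*I) - 5*I)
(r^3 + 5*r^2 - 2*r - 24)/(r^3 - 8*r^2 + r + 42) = (r^3 + 5*r^2 - 2*r - 24)/(r^3 - 8*r^2 + r + 42)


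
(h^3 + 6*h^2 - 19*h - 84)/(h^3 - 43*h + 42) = (h^2 - h - 12)/(h^2 - 7*h + 6)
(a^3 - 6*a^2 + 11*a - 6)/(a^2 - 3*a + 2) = a - 3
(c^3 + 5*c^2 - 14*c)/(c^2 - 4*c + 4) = c*(c + 7)/(c - 2)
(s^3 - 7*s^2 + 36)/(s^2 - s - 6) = s - 6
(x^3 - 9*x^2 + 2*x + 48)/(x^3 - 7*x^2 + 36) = (x - 8)/(x - 6)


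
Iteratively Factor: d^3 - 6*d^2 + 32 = (d - 4)*(d^2 - 2*d - 8) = (d - 4)^2*(d + 2)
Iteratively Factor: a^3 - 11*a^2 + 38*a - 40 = (a - 5)*(a^2 - 6*a + 8) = (a - 5)*(a - 4)*(a - 2)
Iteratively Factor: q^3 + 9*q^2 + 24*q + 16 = (q + 1)*(q^2 + 8*q + 16) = (q + 1)*(q + 4)*(q + 4)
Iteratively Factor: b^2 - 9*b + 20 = (b - 5)*(b - 4)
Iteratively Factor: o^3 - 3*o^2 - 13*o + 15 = (o - 1)*(o^2 - 2*o - 15) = (o - 1)*(o + 3)*(o - 5)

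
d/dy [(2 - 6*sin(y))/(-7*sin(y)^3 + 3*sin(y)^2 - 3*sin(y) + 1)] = 12*(-7*sin(y)^2 + 5*sin(y) - 1)*sin(y)*cos(y)/(7*sin(y)^3 - 3*sin(y)^2 + 3*sin(y) - 1)^2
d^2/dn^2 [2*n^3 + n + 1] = 12*n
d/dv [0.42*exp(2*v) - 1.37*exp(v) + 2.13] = (0.84*exp(v) - 1.37)*exp(v)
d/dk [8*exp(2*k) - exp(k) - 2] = (16*exp(k) - 1)*exp(k)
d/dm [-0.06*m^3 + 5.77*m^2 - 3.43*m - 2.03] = -0.18*m^2 + 11.54*m - 3.43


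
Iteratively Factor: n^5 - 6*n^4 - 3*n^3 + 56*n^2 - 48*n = (n)*(n^4 - 6*n^3 - 3*n^2 + 56*n - 48) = n*(n - 4)*(n^3 - 2*n^2 - 11*n + 12) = n*(n - 4)*(n - 1)*(n^2 - n - 12) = n*(n - 4)*(n - 1)*(n + 3)*(n - 4)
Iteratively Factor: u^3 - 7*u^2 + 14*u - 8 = (u - 1)*(u^2 - 6*u + 8) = (u - 2)*(u - 1)*(u - 4)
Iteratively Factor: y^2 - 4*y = (y - 4)*(y)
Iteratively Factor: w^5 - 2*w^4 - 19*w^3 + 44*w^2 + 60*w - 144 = (w + 4)*(w^4 - 6*w^3 + 5*w^2 + 24*w - 36) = (w + 2)*(w + 4)*(w^3 - 8*w^2 + 21*w - 18) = (w - 3)*(w + 2)*(w + 4)*(w^2 - 5*w + 6) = (w - 3)*(w - 2)*(w + 2)*(w + 4)*(w - 3)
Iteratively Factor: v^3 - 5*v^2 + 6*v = (v - 2)*(v^2 - 3*v) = (v - 3)*(v - 2)*(v)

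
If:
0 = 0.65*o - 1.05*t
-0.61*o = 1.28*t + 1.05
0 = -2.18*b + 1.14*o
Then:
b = -0.39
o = -0.75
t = -0.46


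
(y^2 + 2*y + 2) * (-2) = -2*y^2 - 4*y - 4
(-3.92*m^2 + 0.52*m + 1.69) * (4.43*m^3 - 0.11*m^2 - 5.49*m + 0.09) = -17.3656*m^5 + 2.7348*m^4 + 28.9503*m^3 - 3.3935*m^2 - 9.2313*m + 0.1521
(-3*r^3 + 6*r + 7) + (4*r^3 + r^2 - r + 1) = r^3 + r^2 + 5*r + 8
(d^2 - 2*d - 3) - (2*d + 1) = d^2 - 4*d - 4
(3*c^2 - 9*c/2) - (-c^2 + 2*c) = 4*c^2 - 13*c/2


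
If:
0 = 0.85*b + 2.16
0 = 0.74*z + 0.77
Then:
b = -2.54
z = -1.04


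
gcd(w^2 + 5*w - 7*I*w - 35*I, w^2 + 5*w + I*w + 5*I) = w + 5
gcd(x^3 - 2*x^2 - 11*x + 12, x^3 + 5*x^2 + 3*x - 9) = x^2 + 2*x - 3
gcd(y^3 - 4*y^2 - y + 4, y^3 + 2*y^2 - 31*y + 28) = y^2 - 5*y + 4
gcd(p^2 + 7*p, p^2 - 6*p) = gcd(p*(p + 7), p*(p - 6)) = p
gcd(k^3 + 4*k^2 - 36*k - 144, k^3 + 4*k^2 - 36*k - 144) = k^3 + 4*k^2 - 36*k - 144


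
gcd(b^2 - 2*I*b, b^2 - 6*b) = b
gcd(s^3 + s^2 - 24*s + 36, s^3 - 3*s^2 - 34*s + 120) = s + 6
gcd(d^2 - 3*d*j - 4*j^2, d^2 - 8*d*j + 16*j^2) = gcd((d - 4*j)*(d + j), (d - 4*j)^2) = d - 4*j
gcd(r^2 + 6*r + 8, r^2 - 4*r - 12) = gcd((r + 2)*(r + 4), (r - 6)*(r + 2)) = r + 2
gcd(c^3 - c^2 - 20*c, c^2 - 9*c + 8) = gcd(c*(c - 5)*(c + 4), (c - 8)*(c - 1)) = 1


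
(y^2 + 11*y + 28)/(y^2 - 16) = (y + 7)/(y - 4)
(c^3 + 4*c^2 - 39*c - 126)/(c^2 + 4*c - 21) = (c^2 - 3*c - 18)/(c - 3)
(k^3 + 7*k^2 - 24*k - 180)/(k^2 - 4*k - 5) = (k^2 + 12*k + 36)/(k + 1)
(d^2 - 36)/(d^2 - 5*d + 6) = (d^2 - 36)/(d^2 - 5*d + 6)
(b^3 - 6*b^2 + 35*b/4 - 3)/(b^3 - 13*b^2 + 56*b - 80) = (b^2 - 2*b + 3/4)/(b^2 - 9*b + 20)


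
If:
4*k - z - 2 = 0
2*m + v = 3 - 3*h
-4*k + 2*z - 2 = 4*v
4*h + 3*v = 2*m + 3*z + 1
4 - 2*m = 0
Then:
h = 8/31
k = -17/62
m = 2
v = -55/31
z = -96/31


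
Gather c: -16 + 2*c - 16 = 2*c - 32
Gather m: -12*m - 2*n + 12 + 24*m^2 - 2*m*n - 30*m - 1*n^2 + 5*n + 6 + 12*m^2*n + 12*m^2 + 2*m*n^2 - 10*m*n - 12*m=m^2*(12*n + 36) + m*(2*n^2 - 12*n - 54) - n^2 + 3*n + 18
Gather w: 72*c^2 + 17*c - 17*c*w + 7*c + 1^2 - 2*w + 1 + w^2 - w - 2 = 72*c^2 + 24*c + w^2 + w*(-17*c - 3)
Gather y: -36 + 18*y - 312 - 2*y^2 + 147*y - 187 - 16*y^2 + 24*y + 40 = -18*y^2 + 189*y - 495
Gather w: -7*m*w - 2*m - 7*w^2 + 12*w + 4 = -2*m - 7*w^2 + w*(12 - 7*m) + 4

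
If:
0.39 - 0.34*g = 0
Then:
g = 1.15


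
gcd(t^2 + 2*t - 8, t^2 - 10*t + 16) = t - 2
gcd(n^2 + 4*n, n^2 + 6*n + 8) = n + 4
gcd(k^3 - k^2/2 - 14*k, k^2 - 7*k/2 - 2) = k - 4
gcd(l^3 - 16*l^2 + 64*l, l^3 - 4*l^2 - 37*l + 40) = l - 8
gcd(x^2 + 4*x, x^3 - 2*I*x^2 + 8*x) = x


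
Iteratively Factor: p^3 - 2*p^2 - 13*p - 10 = (p + 2)*(p^2 - 4*p - 5) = (p - 5)*(p + 2)*(p + 1)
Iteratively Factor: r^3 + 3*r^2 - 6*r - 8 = (r + 4)*(r^2 - r - 2) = (r - 2)*(r + 4)*(r + 1)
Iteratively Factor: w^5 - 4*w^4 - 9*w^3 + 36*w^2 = (w - 4)*(w^4 - 9*w^2) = w*(w - 4)*(w^3 - 9*w) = w*(w - 4)*(w - 3)*(w^2 + 3*w) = w^2*(w - 4)*(w - 3)*(w + 3)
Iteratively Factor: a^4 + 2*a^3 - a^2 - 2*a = (a + 1)*(a^3 + a^2 - 2*a) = a*(a + 1)*(a^2 + a - 2) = a*(a + 1)*(a + 2)*(a - 1)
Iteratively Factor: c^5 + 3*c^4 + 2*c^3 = (c + 2)*(c^4 + c^3) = c*(c + 2)*(c^3 + c^2) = c^2*(c + 2)*(c^2 + c) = c^3*(c + 2)*(c + 1)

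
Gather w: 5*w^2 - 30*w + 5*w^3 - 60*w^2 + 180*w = 5*w^3 - 55*w^2 + 150*w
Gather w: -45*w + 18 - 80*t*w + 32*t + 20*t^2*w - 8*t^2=-8*t^2 + 32*t + w*(20*t^2 - 80*t - 45) + 18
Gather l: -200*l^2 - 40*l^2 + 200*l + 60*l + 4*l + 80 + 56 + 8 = -240*l^2 + 264*l + 144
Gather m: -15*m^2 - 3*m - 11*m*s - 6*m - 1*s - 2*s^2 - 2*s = -15*m^2 + m*(-11*s - 9) - 2*s^2 - 3*s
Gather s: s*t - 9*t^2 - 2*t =s*t - 9*t^2 - 2*t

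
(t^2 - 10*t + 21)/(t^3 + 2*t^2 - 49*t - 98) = (t - 3)/(t^2 + 9*t + 14)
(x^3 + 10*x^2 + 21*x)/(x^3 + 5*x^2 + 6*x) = (x + 7)/(x + 2)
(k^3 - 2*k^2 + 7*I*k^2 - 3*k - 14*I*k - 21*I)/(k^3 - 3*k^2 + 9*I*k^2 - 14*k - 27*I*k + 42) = (k + 1)/(k + 2*I)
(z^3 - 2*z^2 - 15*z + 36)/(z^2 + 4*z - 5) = (z^3 - 2*z^2 - 15*z + 36)/(z^2 + 4*z - 5)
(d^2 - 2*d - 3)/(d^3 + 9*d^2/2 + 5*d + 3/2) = 2*(d - 3)/(2*d^2 + 7*d + 3)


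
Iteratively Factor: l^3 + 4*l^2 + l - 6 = (l + 2)*(l^2 + 2*l - 3) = (l - 1)*(l + 2)*(l + 3)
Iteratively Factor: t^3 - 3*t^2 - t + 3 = (t - 1)*(t^2 - 2*t - 3) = (t - 3)*(t - 1)*(t + 1)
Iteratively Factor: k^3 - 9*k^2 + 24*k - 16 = (k - 1)*(k^2 - 8*k + 16) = (k - 4)*(k - 1)*(k - 4)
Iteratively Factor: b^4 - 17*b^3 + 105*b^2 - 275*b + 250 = (b - 5)*(b^3 - 12*b^2 + 45*b - 50) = (b - 5)^2*(b^2 - 7*b + 10) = (b - 5)^3*(b - 2)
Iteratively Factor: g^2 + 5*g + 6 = (g + 3)*(g + 2)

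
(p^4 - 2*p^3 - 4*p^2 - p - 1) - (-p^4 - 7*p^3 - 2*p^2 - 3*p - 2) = 2*p^4 + 5*p^3 - 2*p^2 + 2*p + 1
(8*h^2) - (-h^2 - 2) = 9*h^2 + 2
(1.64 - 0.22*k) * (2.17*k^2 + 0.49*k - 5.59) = -0.4774*k^3 + 3.451*k^2 + 2.0334*k - 9.1676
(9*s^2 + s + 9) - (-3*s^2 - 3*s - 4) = 12*s^2 + 4*s + 13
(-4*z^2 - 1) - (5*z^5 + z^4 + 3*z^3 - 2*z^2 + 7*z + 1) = -5*z^5 - z^4 - 3*z^3 - 2*z^2 - 7*z - 2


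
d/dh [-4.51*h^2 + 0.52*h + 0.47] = 0.52 - 9.02*h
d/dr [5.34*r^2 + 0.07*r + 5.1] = 10.68*r + 0.07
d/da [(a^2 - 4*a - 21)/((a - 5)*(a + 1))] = 32*(a - 2)/(a^4 - 8*a^3 + 6*a^2 + 40*a + 25)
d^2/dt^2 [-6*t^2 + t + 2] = -12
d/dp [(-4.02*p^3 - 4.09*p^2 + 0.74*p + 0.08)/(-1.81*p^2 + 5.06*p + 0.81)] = (7.2762*p^4 - 40.6824*p^3 - 29.1246*p^2 - 6.3362*p + 0.1946)/(3.2761*p^4 - 18.3172*p^3 + 22.6714*p^2 + 8.1972*p + 0.6561)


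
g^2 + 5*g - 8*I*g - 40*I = (g + 5)*(g - 8*I)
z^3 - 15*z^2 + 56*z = z*(z - 8)*(z - 7)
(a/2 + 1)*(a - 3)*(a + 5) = a^3/2 + 2*a^2 - 11*a/2 - 15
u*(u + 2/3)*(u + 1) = u^3 + 5*u^2/3 + 2*u/3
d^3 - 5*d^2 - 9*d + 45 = (d - 5)*(d - 3)*(d + 3)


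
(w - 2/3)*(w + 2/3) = w^2 - 4/9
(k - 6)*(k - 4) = k^2 - 10*k + 24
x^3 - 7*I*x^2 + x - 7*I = (x - 7*I)*(x - I)*(x + I)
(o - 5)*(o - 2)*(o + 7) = o^3 - 39*o + 70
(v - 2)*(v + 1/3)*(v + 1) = v^3 - 2*v^2/3 - 7*v/3 - 2/3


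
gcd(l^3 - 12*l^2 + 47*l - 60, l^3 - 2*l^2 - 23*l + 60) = l^2 - 7*l + 12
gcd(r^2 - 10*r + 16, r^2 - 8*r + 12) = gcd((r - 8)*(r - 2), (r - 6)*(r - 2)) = r - 2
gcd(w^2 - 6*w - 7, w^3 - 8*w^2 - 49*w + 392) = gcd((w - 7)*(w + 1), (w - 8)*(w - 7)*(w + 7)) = w - 7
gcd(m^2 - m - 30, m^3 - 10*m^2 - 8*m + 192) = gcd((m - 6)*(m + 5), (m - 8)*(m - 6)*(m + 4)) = m - 6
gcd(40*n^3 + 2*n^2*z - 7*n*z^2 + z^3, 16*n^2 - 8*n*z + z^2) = -4*n + z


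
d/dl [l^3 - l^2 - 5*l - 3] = 3*l^2 - 2*l - 5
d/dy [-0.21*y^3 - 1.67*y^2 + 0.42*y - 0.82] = -0.63*y^2 - 3.34*y + 0.42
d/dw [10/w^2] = -20/w^3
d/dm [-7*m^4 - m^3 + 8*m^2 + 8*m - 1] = -28*m^3 - 3*m^2 + 16*m + 8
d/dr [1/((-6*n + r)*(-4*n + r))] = 2*(5*n - r)/((4*n - r)^2*(6*n - r)^2)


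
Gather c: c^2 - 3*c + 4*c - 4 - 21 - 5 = c^2 + c - 30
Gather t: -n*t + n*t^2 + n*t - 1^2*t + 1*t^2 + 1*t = t^2*(n + 1)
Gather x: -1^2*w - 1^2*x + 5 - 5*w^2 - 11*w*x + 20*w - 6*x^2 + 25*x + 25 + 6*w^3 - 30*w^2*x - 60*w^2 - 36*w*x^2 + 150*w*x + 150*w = 6*w^3 - 65*w^2 + 169*w + x^2*(-36*w - 6) + x*(-30*w^2 + 139*w + 24) + 30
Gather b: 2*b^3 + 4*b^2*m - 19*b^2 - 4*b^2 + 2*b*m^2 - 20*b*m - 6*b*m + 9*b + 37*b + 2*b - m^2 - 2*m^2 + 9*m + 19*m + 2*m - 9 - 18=2*b^3 + b^2*(4*m - 23) + b*(2*m^2 - 26*m + 48) - 3*m^2 + 30*m - 27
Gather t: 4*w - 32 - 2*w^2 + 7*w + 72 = -2*w^2 + 11*w + 40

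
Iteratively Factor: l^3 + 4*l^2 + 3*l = (l + 1)*(l^2 + 3*l) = (l + 1)*(l + 3)*(l)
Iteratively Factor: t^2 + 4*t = (t + 4)*(t)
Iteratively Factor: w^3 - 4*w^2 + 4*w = (w - 2)*(w^2 - 2*w) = (w - 2)^2*(w)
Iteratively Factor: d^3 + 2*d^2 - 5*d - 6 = (d + 1)*(d^2 + d - 6) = (d - 2)*(d + 1)*(d + 3)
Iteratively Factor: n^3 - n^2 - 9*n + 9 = (n - 1)*(n^2 - 9) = (n - 1)*(n + 3)*(n - 3)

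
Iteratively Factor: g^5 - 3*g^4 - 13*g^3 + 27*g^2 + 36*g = (g)*(g^4 - 3*g^3 - 13*g^2 + 27*g + 36) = g*(g + 3)*(g^3 - 6*g^2 + 5*g + 12) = g*(g - 4)*(g + 3)*(g^2 - 2*g - 3) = g*(g - 4)*(g + 1)*(g + 3)*(g - 3)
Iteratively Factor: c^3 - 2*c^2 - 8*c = (c - 4)*(c^2 + 2*c) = (c - 4)*(c + 2)*(c)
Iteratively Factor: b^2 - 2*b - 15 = (b - 5)*(b + 3)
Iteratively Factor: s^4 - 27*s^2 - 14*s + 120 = (s - 2)*(s^3 + 2*s^2 - 23*s - 60) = (s - 5)*(s - 2)*(s^2 + 7*s + 12) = (s - 5)*(s - 2)*(s + 4)*(s + 3)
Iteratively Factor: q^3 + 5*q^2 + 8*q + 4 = (q + 2)*(q^2 + 3*q + 2) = (q + 2)^2*(q + 1)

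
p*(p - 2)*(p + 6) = p^3 + 4*p^2 - 12*p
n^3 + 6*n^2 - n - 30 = (n - 2)*(n + 3)*(n + 5)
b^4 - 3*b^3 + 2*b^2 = b^2*(b - 2)*(b - 1)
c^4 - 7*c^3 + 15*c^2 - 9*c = c*(c - 3)^2*(c - 1)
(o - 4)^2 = o^2 - 8*o + 16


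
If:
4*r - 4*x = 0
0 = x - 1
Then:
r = 1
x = 1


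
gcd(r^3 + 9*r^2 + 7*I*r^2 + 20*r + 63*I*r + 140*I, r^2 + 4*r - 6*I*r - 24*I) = r + 4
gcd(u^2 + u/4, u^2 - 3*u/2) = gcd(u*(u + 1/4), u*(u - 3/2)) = u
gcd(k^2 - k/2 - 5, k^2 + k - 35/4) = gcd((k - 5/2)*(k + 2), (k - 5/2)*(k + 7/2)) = k - 5/2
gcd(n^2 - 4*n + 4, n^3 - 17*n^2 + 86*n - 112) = n - 2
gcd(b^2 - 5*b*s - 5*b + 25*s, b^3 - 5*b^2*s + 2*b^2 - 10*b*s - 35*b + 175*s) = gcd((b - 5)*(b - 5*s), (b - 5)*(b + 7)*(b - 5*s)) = -b^2 + 5*b*s + 5*b - 25*s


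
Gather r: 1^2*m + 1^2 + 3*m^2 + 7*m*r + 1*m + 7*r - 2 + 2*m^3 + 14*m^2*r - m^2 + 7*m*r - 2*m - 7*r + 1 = 2*m^3 + 2*m^2 + r*(14*m^2 + 14*m)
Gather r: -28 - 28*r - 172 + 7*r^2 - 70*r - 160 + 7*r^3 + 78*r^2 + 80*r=7*r^3 + 85*r^2 - 18*r - 360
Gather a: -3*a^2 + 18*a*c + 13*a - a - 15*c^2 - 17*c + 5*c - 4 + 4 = -3*a^2 + a*(18*c + 12) - 15*c^2 - 12*c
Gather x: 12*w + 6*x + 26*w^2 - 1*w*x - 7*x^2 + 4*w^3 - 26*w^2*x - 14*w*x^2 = 4*w^3 + 26*w^2 + 12*w + x^2*(-14*w - 7) + x*(-26*w^2 - w + 6)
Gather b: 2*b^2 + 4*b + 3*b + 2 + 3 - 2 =2*b^2 + 7*b + 3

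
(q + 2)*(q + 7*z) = q^2 + 7*q*z + 2*q + 14*z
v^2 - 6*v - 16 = (v - 8)*(v + 2)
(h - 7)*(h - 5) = h^2 - 12*h + 35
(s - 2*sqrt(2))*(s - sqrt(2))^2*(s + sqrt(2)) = s^4 - 3*sqrt(2)*s^3 + 2*s^2 + 6*sqrt(2)*s - 8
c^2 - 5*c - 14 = (c - 7)*(c + 2)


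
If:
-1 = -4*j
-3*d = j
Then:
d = -1/12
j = 1/4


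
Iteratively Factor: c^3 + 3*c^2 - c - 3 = (c + 3)*(c^2 - 1) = (c - 1)*(c + 3)*(c + 1)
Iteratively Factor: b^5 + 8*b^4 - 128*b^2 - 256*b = (b)*(b^4 + 8*b^3 - 128*b - 256) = b*(b + 4)*(b^3 + 4*b^2 - 16*b - 64) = b*(b - 4)*(b + 4)*(b^2 + 8*b + 16) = b*(b - 4)*(b + 4)^2*(b + 4)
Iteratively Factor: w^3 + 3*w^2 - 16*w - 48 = (w + 3)*(w^2 - 16) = (w + 3)*(w + 4)*(w - 4)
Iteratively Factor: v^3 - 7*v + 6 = (v - 2)*(v^2 + 2*v - 3) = (v - 2)*(v - 1)*(v + 3)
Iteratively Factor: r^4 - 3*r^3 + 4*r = (r)*(r^3 - 3*r^2 + 4) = r*(r - 2)*(r^2 - r - 2) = r*(r - 2)^2*(r + 1)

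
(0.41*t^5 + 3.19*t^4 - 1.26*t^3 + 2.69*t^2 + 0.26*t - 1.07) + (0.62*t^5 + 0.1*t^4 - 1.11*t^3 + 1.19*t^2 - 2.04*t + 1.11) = 1.03*t^5 + 3.29*t^4 - 2.37*t^3 + 3.88*t^2 - 1.78*t + 0.04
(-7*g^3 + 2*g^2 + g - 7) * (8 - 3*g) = 21*g^4 - 62*g^3 + 13*g^2 + 29*g - 56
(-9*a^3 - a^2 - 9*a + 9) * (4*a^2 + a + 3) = -36*a^5 - 13*a^4 - 64*a^3 + 24*a^2 - 18*a + 27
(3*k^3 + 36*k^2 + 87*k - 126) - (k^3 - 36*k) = 2*k^3 + 36*k^2 + 123*k - 126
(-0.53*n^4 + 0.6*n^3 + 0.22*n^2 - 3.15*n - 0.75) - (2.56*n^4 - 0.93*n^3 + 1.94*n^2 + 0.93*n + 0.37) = -3.09*n^4 + 1.53*n^3 - 1.72*n^2 - 4.08*n - 1.12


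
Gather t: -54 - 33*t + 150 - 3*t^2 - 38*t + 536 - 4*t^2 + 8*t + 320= -7*t^2 - 63*t + 952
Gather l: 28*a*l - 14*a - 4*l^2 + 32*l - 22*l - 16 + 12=-14*a - 4*l^2 + l*(28*a + 10) - 4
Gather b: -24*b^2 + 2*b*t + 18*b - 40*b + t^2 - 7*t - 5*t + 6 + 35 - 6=-24*b^2 + b*(2*t - 22) + t^2 - 12*t + 35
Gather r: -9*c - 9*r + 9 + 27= -9*c - 9*r + 36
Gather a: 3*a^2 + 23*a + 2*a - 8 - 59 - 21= 3*a^2 + 25*a - 88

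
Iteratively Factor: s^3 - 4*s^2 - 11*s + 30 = (s - 5)*(s^2 + s - 6) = (s - 5)*(s - 2)*(s + 3)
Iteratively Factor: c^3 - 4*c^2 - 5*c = (c)*(c^2 - 4*c - 5) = c*(c + 1)*(c - 5)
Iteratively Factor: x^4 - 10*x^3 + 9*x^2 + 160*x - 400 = (x - 4)*(x^3 - 6*x^2 - 15*x + 100) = (x - 5)*(x - 4)*(x^2 - x - 20) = (x - 5)*(x - 4)*(x + 4)*(x - 5)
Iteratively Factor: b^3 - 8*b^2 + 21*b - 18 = (b - 3)*(b^2 - 5*b + 6) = (b - 3)^2*(b - 2)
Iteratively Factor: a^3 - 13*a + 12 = (a - 3)*(a^2 + 3*a - 4) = (a - 3)*(a + 4)*(a - 1)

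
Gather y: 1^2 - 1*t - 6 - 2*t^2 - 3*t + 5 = -2*t^2 - 4*t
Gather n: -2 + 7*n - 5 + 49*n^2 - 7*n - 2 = 49*n^2 - 9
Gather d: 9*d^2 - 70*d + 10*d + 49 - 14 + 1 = 9*d^2 - 60*d + 36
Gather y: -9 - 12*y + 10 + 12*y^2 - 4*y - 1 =12*y^2 - 16*y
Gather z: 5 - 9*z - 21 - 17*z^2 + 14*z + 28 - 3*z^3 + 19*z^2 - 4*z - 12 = -3*z^3 + 2*z^2 + z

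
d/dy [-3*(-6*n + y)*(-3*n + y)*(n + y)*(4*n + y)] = -162*n^3 + 138*n^2*y + 36*n*y^2 - 12*y^3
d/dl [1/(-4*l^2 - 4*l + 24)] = (2*l + 1)/(4*(l^2 + l - 6)^2)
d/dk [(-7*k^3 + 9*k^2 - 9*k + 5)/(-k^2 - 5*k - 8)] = (7*k^4 + 70*k^3 + 114*k^2 - 134*k + 97)/(k^4 + 10*k^3 + 41*k^2 + 80*k + 64)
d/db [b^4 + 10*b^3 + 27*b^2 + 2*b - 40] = 4*b^3 + 30*b^2 + 54*b + 2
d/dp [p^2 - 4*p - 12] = 2*p - 4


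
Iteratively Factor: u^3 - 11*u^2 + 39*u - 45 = (u - 3)*(u^2 - 8*u + 15) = (u - 5)*(u - 3)*(u - 3)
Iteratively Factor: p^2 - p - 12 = (p + 3)*(p - 4)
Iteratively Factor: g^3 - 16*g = (g - 4)*(g^2 + 4*g) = (g - 4)*(g + 4)*(g)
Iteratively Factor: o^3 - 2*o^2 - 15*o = (o)*(o^2 - 2*o - 15) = o*(o - 5)*(o + 3)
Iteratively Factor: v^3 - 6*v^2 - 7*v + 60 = (v - 5)*(v^2 - v - 12) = (v - 5)*(v - 4)*(v + 3)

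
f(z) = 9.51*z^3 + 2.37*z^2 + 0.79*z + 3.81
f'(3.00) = 271.78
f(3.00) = 284.28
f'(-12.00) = 4052.23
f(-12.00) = -16097.67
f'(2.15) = 142.86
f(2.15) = 110.98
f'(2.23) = 153.24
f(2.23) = 122.82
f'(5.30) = 827.32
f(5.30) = 1490.39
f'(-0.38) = 3.11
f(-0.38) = 3.33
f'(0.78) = 21.84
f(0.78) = 10.38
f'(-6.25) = 1085.62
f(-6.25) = -2230.33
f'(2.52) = 193.91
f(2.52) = 173.04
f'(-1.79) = 83.72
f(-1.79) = -44.55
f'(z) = 28.53*z^2 + 4.74*z + 0.79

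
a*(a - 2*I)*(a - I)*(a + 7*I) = a^4 + 4*I*a^3 + 19*a^2 - 14*I*a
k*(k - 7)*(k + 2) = k^3 - 5*k^2 - 14*k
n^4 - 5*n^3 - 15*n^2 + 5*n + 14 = (n - 7)*(n - 1)*(n + 1)*(n + 2)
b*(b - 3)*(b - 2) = b^3 - 5*b^2 + 6*b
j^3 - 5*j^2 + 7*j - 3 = (j - 3)*(j - 1)^2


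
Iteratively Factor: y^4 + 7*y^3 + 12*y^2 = (y)*(y^3 + 7*y^2 + 12*y) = y*(y + 3)*(y^2 + 4*y) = y^2*(y + 3)*(y + 4)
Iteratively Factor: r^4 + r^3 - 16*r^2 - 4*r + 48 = (r - 2)*(r^3 + 3*r^2 - 10*r - 24) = (r - 3)*(r - 2)*(r^2 + 6*r + 8) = (r - 3)*(r - 2)*(r + 4)*(r + 2)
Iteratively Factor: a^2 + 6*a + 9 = (a + 3)*(a + 3)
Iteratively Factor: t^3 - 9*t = (t)*(t^2 - 9) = t*(t + 3)*(t - 3)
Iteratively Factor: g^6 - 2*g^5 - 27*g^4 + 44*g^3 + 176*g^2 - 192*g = (g)*(g^5 - 2*g^4 - 27*g^3 + 44*g^2 + 176*g - 192) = g*(g - 4)*(g^4 + 2*g^3 - 19*g^2 - 32*g + 48) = g*(g - 4)*(g + 4)*(g^3 - 2*g^2 - 11*g + 12) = g*(g - 4)^2*(g + 4)*(g^2 + 2*g - 3) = g*(g - 4)^2*(g - 1)*(g + 4)*(g + 3)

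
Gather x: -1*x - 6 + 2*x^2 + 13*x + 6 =2*x^2 + 12*x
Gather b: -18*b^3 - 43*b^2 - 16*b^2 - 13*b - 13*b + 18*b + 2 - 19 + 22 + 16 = -18*b^3 - 59*b^2 - 8*b + 21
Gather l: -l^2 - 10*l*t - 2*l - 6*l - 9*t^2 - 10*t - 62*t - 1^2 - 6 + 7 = -l^2 + l*(-10*t - 8) - 9*t^2 - 72*t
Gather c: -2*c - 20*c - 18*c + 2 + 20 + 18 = 40 - 40*c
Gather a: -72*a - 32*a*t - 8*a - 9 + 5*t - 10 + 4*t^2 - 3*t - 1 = a*(-32*t - 80) + 4*t^2 + 2*t - 20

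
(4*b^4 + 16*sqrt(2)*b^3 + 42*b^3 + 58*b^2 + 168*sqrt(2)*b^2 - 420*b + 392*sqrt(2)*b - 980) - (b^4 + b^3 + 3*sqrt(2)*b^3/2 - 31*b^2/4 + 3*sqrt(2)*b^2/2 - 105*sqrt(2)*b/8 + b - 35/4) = 3*b^4 + 29*sqrt(2)*b^3/2 + 41*b^3 + 263*b^2/4 + 333*sqrt(2)*b^2/2 - 421*b + 3241*sqrt(2)*b/8 - 3885/4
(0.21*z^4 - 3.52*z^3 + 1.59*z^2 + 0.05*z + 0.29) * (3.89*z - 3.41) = 0.8169*z^5 - 14.4089*z^4 + 18.1883*z^3 - 5.2274*z^2 + 0.9576*z - 0.9889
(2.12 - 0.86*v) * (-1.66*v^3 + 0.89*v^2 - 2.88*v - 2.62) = 1.4276*v^4 - 4.2846*v^3 + 4.3636*v^2 - 3.8524*v - 5.5544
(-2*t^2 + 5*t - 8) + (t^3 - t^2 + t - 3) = t^3 - 3*t^2 + 6*t - 11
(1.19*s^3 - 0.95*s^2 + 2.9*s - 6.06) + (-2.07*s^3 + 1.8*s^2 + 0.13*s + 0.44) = -0.88*s^3 + 0.85*s^2 + 3.03*s - 5.62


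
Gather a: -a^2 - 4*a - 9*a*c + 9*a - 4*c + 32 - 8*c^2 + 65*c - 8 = -a^2 + a*(5 - 9*c) - 8*c^2 + 61*c + 24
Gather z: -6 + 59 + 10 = 63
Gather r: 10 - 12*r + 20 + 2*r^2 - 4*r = 2*r^2 - 16*r + 30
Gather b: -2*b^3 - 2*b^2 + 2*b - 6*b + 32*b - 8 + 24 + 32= -2*b^3 - 2*b^2 + 28*b + 48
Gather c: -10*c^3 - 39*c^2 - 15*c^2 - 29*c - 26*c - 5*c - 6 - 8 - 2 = -10*c^3 - 54*c^2 - 60*c - 16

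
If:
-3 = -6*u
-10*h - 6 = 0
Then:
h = -3/5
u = 1/2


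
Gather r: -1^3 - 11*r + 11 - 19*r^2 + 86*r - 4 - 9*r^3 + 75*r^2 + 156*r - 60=-9*r^3 + 56*r^2 + 231*r - 54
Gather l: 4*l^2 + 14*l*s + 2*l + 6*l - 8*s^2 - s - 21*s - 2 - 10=4*l^2 + l*(14*s + 8) - 8*s^2 - 22*s - 12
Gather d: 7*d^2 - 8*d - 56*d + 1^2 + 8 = 7*d^2 - 64*d + 9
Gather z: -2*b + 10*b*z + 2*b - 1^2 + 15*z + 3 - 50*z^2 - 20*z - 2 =-50*z^2 + z*(10*b - 5)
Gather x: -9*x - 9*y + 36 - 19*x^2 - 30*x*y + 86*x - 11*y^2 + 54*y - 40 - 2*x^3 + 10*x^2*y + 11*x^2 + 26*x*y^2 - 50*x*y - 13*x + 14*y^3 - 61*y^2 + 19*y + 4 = -2*x^3 + x^2*(10*y - 8) + x*(26*y^2 - 80*y + 64) + 14*y^3 - 72*y^2 + 64*y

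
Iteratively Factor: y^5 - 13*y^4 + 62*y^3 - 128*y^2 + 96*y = (y - 4)*(y^4 - 9*y^3 + 26*y^2 - 24*y) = y*(y - 4)*(y^3 - 9*y^2 + 26*y - 24) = y*(y - 4)*(y - 2)*(y^2 - 7*y + 12) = y*(y - 4)^2*(y - 2)*(y - 3)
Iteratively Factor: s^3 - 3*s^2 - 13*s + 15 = (s - 1)*(s^2 - 2*s - 15) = (s - 1)*(s + 3)*(s - 5)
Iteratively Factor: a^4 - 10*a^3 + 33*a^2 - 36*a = (a - 4)*(a^3 - 6*a^2 + 9*a) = (a - 4)*(a - 3)*(a^2 - 3*a) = a*(a - 4)*(a - 3)*(a - 3)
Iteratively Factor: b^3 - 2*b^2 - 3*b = (b)*(b^2 - 2*b - 3) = b*(b - 3)*(b + 1)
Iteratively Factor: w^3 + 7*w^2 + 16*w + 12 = (w + 3)*(w^2 + 4*w + 4) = (w + 2)*(w + 3)*(w + 2)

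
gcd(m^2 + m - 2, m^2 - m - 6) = m + 2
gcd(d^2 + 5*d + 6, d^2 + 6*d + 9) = d + 3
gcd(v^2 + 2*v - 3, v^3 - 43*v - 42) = 1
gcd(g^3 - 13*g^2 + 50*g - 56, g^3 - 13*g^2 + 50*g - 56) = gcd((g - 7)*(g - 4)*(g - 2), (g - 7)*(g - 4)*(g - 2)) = g^3 - 13*g^2 + 50*g - 56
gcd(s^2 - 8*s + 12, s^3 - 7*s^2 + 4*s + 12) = s^2 - 8*s + 12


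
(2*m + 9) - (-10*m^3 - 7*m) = 10*m^3 + 9*m + 9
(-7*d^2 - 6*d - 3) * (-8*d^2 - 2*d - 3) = 56*d^4 + 62*d^3 + 57*d^2 + 24*d + 9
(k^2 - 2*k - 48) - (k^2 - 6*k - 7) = 4*k - 41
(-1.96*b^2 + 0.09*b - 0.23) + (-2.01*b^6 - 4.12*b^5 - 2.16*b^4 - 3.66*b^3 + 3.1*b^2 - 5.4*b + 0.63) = -2.01*b^6 - 4.12*b^5 - 2.16*b^4 - 3.66*b^3 + 1.14*b^2 - 5.31*b + 0.4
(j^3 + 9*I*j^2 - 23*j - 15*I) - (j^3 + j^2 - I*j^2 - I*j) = -j^2 + 10*I*j^2 - 23*j + I*j - 15*I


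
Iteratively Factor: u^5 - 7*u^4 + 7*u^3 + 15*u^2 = (u + 1)*(u^4 - 8*u^3 + 15*u^2) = u*(u + 1)*(u^3 - 8*u^2 + 15*u) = u^2*(u + 1)*(u^2 - 8*u + 15) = u^2*(u - 5)*(u + 1)*(u - 3)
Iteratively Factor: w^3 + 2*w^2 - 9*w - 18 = (w + 2)*(w^2 - 9) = (w + 2)*(w + 3)*(w - 3)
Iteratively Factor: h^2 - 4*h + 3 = (h - 1)*(h - 3)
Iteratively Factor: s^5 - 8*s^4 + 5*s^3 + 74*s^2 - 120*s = (s - 5)*(s^4 - 3*s^3 - 10*s^2 + 24*s) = (s - 5)*(s - 2)*(s^3 - s^2 - 12*s) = s*(s - 5)*(s - 2)*(s^2 - s - 12) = s*(s - 5)*(s - 2)*(s + 3)*(s - 4)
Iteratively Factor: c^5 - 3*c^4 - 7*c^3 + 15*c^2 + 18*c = (c - 3)*(c^4 - 7*c^2 - 6*c) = (c - 3)^2*(c^3 + 3*c^2 + 2*c) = (c - 3)^2*(c + 2)*(c^2 + c) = c*(c - 3)^2*(c + 2)*(c + 1)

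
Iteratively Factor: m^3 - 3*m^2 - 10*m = (m)*(m^2 - 3*m - 10) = m*(m + 2)*(m - 5)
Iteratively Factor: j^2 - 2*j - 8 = (j + 2)*(j - 4)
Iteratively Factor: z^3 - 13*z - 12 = (z + 1)*(z^2 - z - 12) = (z + 1)*(z + 3)*(z - 4)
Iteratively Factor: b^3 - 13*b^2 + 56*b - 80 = (b - 5)*(b^2 - 8*b + 16) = (b - 5)*(b - 4)*(b - 4)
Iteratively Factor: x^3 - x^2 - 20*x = (x - 5)*(x^2 + 4*x) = x*(x - 5)*(x + 4)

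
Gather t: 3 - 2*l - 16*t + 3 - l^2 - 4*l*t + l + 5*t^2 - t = -l^2 - l + 5*t^2 + t*(-4*l - 17) + 6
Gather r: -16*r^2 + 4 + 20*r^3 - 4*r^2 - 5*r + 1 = 20*r^3 - 20*r^2 - 5*r + 5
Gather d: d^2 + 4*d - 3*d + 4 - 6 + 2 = d^2 + d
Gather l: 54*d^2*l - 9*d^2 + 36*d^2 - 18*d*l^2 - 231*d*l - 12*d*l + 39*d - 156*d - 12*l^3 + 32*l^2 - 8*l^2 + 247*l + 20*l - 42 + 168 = 27*d^2 - 117*d - 12*l^3 + l^2*(24 - 18*d) + l*(54*d^2 - 243*d + 267) + 126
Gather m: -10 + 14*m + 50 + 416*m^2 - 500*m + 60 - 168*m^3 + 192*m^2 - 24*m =-168*m^3 + 608*m^2 - 510*m + 100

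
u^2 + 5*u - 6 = (u - 1)*(u + 6)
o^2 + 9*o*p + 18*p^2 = (o + 3*p)*(o + 6*p)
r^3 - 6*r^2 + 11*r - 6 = (r - 3)*(r - 2)*(r - 1)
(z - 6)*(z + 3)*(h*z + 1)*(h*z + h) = h^2*z^4 - 2*h^2*z^3 - 21*h^2*z^2 - 18*h^2*z + h*z^3 - 2*h*z^2 - 21*h*z - 18*h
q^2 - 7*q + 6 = (q - 6)*(q - 1)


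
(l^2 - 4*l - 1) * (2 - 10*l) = -10*l^3 + 42*l^2 + 2*l - 2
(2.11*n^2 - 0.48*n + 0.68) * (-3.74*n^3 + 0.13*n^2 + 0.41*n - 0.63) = -7.8914*n^5 + 2.0695*n^4 - 1.7405*n^3 - 1.4377*n^2 + 0.5812*n - 0.4284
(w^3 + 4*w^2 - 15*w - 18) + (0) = w^3 + 4*w^2 - 15*w - 18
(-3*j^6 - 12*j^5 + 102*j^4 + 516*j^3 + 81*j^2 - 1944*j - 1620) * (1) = -3*j^6 - 12*j^5 + 102*j^4 + 516*j^3 + 81*j^2 - 1944*j - 1620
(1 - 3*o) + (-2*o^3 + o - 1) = -2*o^3 - 2*o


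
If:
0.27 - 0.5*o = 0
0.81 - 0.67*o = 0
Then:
No Solution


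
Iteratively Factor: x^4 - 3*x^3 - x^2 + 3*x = (x - 1)*(x^3 - 2*x^2 - 3*x) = (x - 3)*(x - 1)*(x^2 + x) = x*(x - 3)*(x - 1)*(x + 1)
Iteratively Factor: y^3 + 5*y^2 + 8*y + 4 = (y + 2)*(y^2 + 3*y + 2) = (y + 1)*(y + 2)*(y + 2)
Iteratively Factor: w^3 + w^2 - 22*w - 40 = (w - 5)*(w^2 + 6*w + 8) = (w - 5)*(w + 4)*(w + 2)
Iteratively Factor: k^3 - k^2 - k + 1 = (k + 1)*(k^2 - 2*k + 1) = (k - 1)*(k + 1)*(k - 1)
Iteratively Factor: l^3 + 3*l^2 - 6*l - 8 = (l - 2)*(l^2 + 5*l + 4) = (l - 2)*(l + 1)*(l + 4)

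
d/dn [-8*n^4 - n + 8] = -32*n^3 - 1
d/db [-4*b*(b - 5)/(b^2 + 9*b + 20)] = 8*(-7*b^2 - 20*b + 50)/(b^4 + 18*b^3 + 121*b^2 + 360*b + 400)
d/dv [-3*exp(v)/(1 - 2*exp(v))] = -3*exp(v)/(4*exp(2*v) - 4*exp(v) + 1)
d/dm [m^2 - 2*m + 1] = 2*m - 2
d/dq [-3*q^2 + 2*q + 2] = 2 - 6*q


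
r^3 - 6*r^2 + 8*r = r*(r - 4)*(r - 2)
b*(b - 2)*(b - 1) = b^3 - 3*b^2 + 2*b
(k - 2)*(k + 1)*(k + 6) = k^3 + 5*k^2 - 8*k - 12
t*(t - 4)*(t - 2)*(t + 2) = t^4 - 4*t^3 - 4*t^2 + 16*t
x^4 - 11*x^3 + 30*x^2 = x^2*(x - 6)*(x - 5)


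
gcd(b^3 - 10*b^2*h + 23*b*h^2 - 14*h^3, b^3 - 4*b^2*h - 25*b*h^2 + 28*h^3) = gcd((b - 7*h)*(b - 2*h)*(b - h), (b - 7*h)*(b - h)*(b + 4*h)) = b^2 - 8*b*h + 7*h^2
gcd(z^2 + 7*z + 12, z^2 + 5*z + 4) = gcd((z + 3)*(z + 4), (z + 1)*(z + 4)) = z + 4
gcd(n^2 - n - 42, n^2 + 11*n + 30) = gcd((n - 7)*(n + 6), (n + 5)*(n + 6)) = n + 6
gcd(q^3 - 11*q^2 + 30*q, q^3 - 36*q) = q^2 - 6*q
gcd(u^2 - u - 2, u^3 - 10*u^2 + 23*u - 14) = u - 2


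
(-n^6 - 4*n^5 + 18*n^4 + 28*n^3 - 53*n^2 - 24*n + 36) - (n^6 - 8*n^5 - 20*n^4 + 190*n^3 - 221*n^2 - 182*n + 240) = -2*n^6 + 4*n^5 + 38*n^4 - 162*n^3 + 168*n^2 + 158*n - 204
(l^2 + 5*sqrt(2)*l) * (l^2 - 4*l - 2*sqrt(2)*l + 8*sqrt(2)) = l^4 - 4*l^3 + 3*sqrt(2)*l^3 - 20*l^2 - 12*sqrt(2)*l^2 + 80*l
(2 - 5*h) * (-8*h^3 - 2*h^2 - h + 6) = 40*h^4 - 6*h^3 + h^2 - 32*h + 12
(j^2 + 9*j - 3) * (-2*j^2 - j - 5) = -2*j^4 - 19*j^3 - 8*j^2 - 42*j + 15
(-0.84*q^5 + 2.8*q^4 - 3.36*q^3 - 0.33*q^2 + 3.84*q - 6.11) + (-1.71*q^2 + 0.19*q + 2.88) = -0.84*q^5 + 2.8*q^4 - 3.36*q^3 - 2.04*q^2 + 4.03*q - 3.23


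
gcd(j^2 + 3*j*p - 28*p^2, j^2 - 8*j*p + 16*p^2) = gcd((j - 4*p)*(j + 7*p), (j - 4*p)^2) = -j + 4*p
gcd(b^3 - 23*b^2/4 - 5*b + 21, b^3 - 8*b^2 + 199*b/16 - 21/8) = b^2 - 31*b/4 + 21/2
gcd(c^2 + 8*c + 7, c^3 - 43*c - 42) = c + 1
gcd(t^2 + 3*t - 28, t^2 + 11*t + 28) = t + 7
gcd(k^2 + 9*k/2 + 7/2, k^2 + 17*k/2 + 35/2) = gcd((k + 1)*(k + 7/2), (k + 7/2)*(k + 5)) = k + 7/2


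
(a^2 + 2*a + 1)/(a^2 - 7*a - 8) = (a + 1)/(a - 8)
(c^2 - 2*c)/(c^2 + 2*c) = (c - 2)/(c + 2)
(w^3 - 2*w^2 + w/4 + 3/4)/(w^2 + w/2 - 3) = (2*w^2 - w - 1)/(2*(w + 2))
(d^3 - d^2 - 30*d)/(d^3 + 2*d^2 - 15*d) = (d - 6)/(d - 3)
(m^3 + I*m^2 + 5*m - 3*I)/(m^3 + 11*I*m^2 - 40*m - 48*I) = (m^2 - 2*I*m - 1)/(m^2 + 8*I*m - 16)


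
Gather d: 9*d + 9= 9*d + 9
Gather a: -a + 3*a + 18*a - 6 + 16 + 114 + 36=20*a + 160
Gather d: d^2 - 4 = d^2 - 4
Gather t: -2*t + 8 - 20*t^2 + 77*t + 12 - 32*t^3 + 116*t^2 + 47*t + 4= -32*t^3 + 96*t^2 + 122*t + 24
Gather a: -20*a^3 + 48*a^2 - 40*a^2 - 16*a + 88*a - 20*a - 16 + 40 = -20*a^3 + 8*a^2 + 52*a + 24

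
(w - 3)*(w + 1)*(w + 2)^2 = w^4 + 2*w^3 - 7*w^2 - 20*w - 12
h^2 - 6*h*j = h*(h - 6*j)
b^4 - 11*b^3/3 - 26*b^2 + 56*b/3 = b*(b - 7)*(b - 2/3)*(b + 4)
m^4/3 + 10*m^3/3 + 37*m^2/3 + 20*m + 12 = (m/3 + 1)*(m + 2)^2*(m + 3)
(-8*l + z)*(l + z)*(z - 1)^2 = -8*l^2*z^2 + 16*l^2*z - 8*l^2 - 7*l*z^3 + 14*l*z^2 - 7*l*z + z^4 - 2*z^3 + z^2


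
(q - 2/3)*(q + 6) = q^2 + 16*q/3 - 4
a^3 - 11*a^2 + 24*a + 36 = (a - 6)^2*(a + 1)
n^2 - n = n*(n - 1)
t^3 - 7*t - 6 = (t - 3)*(t + 1)*(t + 2)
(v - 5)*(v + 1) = v^2 - 4*v - 5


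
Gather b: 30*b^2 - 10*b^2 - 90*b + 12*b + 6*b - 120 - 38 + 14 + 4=20*b^2 - 72*b - 140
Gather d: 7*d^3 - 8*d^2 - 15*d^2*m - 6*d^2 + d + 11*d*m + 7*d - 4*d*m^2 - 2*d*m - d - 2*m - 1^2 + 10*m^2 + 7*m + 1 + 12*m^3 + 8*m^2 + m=7*d^3 + d^2*(-15*m - 14) + d*(-4*m^2 + 9*m + 7) + 12*m^3 + 18*m^2 + 6*m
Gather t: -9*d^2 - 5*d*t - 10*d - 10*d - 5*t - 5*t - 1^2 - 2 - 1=-9*d^2 - 20*d + t*(-5*d - 10) - 4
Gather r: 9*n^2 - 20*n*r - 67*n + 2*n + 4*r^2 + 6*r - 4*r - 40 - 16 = 9*n^2 - 65*n + 4*r^2 + r*(2 - 20*n) - 56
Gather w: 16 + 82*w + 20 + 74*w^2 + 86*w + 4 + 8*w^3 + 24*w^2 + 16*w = 8*w^3 + 98*w^2 + 184*w + 40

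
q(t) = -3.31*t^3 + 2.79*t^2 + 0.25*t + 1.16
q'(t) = -9.93*t^2 + 5.58*t + 0.25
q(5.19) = -385.12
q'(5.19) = -238.27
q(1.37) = -1.77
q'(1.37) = -10.74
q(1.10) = 0.41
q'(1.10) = -5.63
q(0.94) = 1.11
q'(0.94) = -3.28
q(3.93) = -155.68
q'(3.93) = -131.19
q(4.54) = -249.94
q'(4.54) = -179.09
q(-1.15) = 9.60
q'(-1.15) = -19.30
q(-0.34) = 1.53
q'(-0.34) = -2.80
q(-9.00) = 2637.89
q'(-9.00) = -854.30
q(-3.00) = 114.89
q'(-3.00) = -105.86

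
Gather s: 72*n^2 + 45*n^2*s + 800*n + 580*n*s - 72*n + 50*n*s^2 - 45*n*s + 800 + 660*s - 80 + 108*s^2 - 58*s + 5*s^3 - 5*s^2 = 72*n^2 + 728*n + 5*s^3 + s^2*(50*n + 103) + s*(45*n^2 + 535*n + 602) + 720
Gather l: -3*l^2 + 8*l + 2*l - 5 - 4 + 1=-3*l^2 + 10*l - 8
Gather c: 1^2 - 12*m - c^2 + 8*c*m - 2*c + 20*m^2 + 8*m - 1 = -c^2 + c*(8*m - 2) + 20*m^2 - 4*m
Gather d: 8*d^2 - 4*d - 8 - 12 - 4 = 8*d^2 - 4*d - 24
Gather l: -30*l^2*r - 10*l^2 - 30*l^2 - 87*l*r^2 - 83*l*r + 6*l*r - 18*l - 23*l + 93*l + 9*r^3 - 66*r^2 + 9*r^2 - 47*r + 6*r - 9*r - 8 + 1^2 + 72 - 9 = l^2*(-30*r - 40) + l*(-87*r^2 - 77*r + 52) + 9*r^3 - 57*r^2 - 50*r + 56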